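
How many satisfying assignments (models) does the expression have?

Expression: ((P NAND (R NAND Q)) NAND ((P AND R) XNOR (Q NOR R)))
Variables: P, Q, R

Satisfying assignments: (0,0,0), (1,0,0), (1,0,1), (1,1,0), (1,1,1)
Count: 5 out of 8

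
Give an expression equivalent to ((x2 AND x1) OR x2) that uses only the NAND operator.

((((x2 NAND x1) NAND (x2 NAND x1)) NAND ((x2 NAND x1) NAND (x2 NAND x1))) NAND (x2 NAND x2))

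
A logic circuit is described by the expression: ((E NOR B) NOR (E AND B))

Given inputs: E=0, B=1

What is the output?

Substituting: ((0 NOR 1) NOR (0 AND 1))
= 1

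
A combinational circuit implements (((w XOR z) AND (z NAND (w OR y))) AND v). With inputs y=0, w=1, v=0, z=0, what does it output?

Substituting: (((1 XOR 0) AND (0 NAND (1 OR 0))) AND 0)
= 0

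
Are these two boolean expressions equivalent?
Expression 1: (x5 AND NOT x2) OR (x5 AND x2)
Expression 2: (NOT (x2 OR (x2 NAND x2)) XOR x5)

Yes, they are equivalent — the two output columns agree on all 4 assignments:
x5 | x2 | Expression 1 | Expression 2
-------------------------------------
0 | 0 | 0 | 0
0 | 1 | 0 | 0
1 | 0 | 1 | 1
1 | 1 | 1 | 1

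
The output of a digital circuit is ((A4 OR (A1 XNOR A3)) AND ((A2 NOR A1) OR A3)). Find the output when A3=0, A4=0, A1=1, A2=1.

Substituting: ((0 OR (1 XNOR 0)) AND ((1 NOR 1) OR 0))
= 0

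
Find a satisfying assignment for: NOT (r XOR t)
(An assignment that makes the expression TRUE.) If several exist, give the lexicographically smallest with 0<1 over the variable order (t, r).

t=0, r=0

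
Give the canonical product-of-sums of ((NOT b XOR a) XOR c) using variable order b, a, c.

ΠM(1, 2, 4, 7) = (b OR a OR NOT c) AND (b OR NOT a OR c) AND (NOT b OR a OR c) AND (NOT b OR NOT a OR NOT c)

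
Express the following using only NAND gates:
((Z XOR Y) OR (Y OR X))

((((Z NAND (Z NAND Y)) NAND (Y NAND (Z NAND Y))) NAND ((Z NAND (Z NAND Y)) NAND (Y NAND (Z NAND Y)))) NAND (((Y NAND Y) NAND (X NAND X)) NAND ((Y NAND Y) NAND (X NAND X))))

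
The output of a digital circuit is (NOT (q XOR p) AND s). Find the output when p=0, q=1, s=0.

Substituting: (NOT (1 XOR 0) AND 0)
= 0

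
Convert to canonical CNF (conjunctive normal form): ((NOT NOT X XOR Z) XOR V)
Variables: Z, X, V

(Z OR X OR V) AND (Z OR NOT X OR NOT V) AND (NOT Z OR X OR NOT V) AND (NOT Z OR NOT X OR V)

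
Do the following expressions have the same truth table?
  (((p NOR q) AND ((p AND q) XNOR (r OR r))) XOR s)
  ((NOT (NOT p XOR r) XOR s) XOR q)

No. Counterexample: with r=0, p=0, s=0, q=0, Expression 1 = 1 but Expression 2 = 0.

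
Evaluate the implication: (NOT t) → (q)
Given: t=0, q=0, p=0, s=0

Antecedent (NOT t) = 1; consequent (q) = 0.
1 → 0 = 0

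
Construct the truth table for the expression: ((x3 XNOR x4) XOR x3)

x4 | x3 | Output
----------------
0 | 0 | 1
0 | 1 | 1
1 | 0 | 0
1 | 1 | 0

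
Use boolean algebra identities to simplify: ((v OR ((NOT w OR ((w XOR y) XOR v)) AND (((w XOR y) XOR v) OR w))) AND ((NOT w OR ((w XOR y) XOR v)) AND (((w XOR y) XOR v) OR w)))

By absorption (E AND (E OR v) = E) then distribution ((E OR v) AND (E OR NOT v) = E):
= ((w XOR y) XOR v)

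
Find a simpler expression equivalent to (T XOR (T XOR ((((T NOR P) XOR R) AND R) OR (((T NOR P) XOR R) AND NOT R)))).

By XOR self-cancellation ((E XOR v) XOR v = E) then distribution ((E AND v) OR (E AND NOT v) = E):
= ((T NOR P) XOR R)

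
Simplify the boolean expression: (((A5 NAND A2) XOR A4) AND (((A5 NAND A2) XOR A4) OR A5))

By absorption (E AND (E OR v) = E):
= ((A5 NAND A2) XOR A4)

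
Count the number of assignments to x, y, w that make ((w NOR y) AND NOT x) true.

Satisfying assignments: (0,0,0)
Count: 1 out of 8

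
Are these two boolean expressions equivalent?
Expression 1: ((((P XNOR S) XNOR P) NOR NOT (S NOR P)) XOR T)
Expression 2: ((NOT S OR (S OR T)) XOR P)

No. Counterexample: with T=0, P=0, S=1, Expression 1 = 0 but Expression 2 = 1.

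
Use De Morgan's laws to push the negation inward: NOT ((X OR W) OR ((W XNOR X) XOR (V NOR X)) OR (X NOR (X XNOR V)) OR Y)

NOT (X OR W) AND NOT ((W XNOR X) XOR (V NOR X)) AND NOT (X NOR (X XNOR V)) AND NOT Y
De Morgan's: NOT(OR of terms) = AND of negations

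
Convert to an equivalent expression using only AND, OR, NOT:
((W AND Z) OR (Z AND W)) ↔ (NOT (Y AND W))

(((W AND Z) OR (Z AND W)) AND (NOT (Y AND W))) OR (NOT ((W AND Z) OR (Z AND W)) AND (Y AND W))
(Biconditional = both true or both false)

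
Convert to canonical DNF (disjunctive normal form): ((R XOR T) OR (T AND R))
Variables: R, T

(NOT R AND T) OR (R AND NOT T) OR (R AND T)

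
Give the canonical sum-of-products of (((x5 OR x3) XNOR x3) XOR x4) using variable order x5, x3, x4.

Σm(0, 2, 5, 6) = (NOT x5 AND NOT x3 AND NOT x4) OR (NOT x5 AND x3 AND NOT x4) OR (x5 AND NOT x3 AND x4) OR (x5 AND x3 AND NOT x4)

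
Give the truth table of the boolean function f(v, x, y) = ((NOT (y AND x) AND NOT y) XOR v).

v | x | y | Output
------------------
0 | 0 | 0 | 1
0 | 0 | 1 | 0
0 | 1 | 0 | 1
0 | 1 | 1 | 0
1 | 0 | 0 | 0
1 | 0 | 1 | 1
1 | 1 | 0 | 0
1 | 1 | 1 | 1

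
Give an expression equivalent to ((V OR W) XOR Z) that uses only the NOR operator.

((((((V NOR W) NOR (V NOR W)) NOR Z) NOR (((V NOR W) NOR (V NOR W)) NOR Z)) NOR ((((V NOR W) NOR (V NOR W)) NOR Z) NOR (((V NOR W) NOR (V NOR W)) NOR Z))) NOR ((((((V NOR W) NOR (V NOR W)) NOR ((V NOR W) NOR (V NOR W))) NOR (Z NOR Z)) NOR ((((V NOR W) NOR (V NOR W)) NOR ((V NOR W) NOR (V NOR W))) NOR (Z NOR Z))) NOR (((((V NOR W) NOR (V NOR W)) NOR ((V NOR W) NOR (V NOR W))) NOR (Z NOR Z)) NOR ((((V NOR W) NOR (V NOR W)) NOR ((V NOR W) NOR (V NOR W))) NOR (Z NOR Z)))))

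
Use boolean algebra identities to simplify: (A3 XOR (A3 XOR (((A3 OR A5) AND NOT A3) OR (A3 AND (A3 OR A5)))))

By XOR self-cancellation ((E XOR v) XOR v = E) then distribution ((E AND v) OR (E AND NOT v) = E):
= (A3 OR A5)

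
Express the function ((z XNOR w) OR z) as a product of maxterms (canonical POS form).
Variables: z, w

ΠM(1) = (z OR NOT w)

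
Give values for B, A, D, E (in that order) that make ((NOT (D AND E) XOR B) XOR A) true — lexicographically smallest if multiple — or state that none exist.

B=0, A=0, D=0, E=0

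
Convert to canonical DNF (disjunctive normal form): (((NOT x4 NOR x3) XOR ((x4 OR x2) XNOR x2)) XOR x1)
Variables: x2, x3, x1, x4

(NOT x2 AND NOT x3 AND NOT x1 AND NOT x4) OR (NOT x2 AND NOT x3 AND NOT x1 AND x4) OR (NOT x2 AND x3 AND NOT x1 AND NOT x4) OR (NOT x2 AND x3 AND x1 AND x4) OR (x2 AND NOT x3 AND NOT x1 AND NOT x4) OR (x2 AND NOT x3 AND x1 AND x4) OR (x2 AND x3 AND NOT x1 AND NOT x4) OR (x2 AND x3 AND NOT x1 AND x4)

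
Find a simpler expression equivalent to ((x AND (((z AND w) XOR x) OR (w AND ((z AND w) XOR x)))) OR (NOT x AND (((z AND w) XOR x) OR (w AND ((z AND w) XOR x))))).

By distribution ((E AND v) OR (E AND NOT v) = E) then absorption (E OR (E AND v) = E):
= ((z AND w) XOR x)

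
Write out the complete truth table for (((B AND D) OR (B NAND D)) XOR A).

B | D | A | Output
------------------
0 | 0 | 0 | 1
0 | 0 | 1 | 0
0 | 1 | 0 | 1
0 | 1 | 1 | 0
1 | 0 | 0 | 1
1 | 0 | 1 | 0
1 | 1 | 0 | 1
1 | 1 | 1 | 0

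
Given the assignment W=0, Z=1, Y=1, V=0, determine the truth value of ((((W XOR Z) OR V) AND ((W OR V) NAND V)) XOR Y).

Substituting: ((((0 XOR 1) OR 0) AND ((0 OR 0) NAND 0)) XOR 1)
= 0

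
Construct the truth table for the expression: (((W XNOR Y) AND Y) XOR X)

W | X | Y | Output
------------------
0 | 0 | 0 | 0
0 | 0 | 1 | 0
0 | 1 | 0 | 1
0 | 1 | 1 | 1
1 | 0 | 0 | 0
1 | 0 | 1 | 1
1 | 1 | 0 | 1
1 | 1 | 1 | 0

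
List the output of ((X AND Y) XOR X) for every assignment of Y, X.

Y | X | Output
--------------
0 | 0 | 0
0 | 1 | 1
1 | 0 | 0
1 | 1 | 0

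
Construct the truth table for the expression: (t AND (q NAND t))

t | q | Output
--------------
0 | 0 | 0
0 | 1 | 0
1 | 0 | 1
1 | 1 | 0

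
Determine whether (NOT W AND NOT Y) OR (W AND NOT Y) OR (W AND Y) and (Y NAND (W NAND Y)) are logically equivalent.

Yes, they are equivalent — the two output columns agree on all 4 assignments:
W | Y | Expression 1 | Expression 2
-----------------------------------
0 | 0 | 1 | 1
0 | 1 | 0 | 0
1 | 0 | 1 | 1
1 | 1 | 1 | 1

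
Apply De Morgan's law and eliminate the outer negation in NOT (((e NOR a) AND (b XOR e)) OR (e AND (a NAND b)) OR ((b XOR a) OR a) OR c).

NOT ((e NOR a) AND (b XOR e)) AND NOT (e AND (a NAND b)) AND NOT ((b XOR a) OR a) AND NOT c
De Morgan's: NOT(OR of terms) = AND of negations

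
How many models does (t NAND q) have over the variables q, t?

Satisfying assignments: (0,0), (0,1), (1,0)
Count: 3 out of 4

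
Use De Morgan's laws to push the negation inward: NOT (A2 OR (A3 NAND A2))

NOT A2 AND NOT (A3 NAND A2)
De Morgan's: NOT(OR of terms) = AND of negations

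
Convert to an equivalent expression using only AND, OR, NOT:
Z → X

NOT Z OR X
(Implication elimination: A → B = NOT A OR B)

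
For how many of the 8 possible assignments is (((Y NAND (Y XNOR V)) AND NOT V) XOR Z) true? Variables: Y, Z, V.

Satisfying assignments: (0,0,0), (0,1,1), (1,0,0), (1,1,1)
Count: 4 out of 8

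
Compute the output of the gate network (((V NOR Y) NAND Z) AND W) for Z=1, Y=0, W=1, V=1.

Substituting: (((1 NOR 0) NAND 1) AND 1)
= 1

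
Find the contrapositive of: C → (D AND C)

Contrapositive: NOT (D AND C) → NOT C
Note: A statement and its contrapositive are logically equivalent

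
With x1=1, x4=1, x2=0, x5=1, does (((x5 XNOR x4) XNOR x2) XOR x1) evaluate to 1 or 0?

Substituting: (((1 XNOR 1) XNOR 0) XOR 1)
= 1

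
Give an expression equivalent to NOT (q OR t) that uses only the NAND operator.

(((q NAND q) NAND (t NAND t)) NAND ((q NAND q) NAND (t NAND t)))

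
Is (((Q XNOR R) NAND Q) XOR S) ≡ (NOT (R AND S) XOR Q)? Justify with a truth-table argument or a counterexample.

No. Counterexample: with R=0, Q=0, S=1, Expression 1 = 0 but Expression 2 = 1.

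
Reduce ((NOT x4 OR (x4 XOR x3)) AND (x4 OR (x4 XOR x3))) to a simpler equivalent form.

By distribution ((E OR v) AND (E OR NOT v) = E):
= (x4 XOR x3)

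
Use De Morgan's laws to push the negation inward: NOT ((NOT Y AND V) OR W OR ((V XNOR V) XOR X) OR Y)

NOT (NOT Y AND V) AND NOT W AND NOT ((V XNOR V) XOR X) AND NOT Y
De Morgan's: NOT(OR of terms) = AND of negations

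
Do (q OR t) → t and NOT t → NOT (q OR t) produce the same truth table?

Yes, Contrapositive is always equivalent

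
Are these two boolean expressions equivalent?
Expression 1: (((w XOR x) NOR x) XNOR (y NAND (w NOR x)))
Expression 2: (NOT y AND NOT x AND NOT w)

Yes, they are equivalent — the two output columns agree on all 8 assignments:
y | x | w | Expression 1 | Expression 2
---------------------------------------
0 | 0 | 0 | 1 | 1
0 | 0 | 1 | 0 | 0
0 | 1 | 0 | 0 | 0
0 | 1 | 1 | 0 | 0
1 | 0 | 0 | 0 | 0
1 | 0 | 1 | 0 | 0
1 | 1 | 0 | 0 | 0
1 | 1 | 1 | 0 | 0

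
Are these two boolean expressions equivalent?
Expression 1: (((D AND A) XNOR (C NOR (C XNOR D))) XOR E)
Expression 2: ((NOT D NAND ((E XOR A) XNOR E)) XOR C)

No. Counterexample: with A=0, D=0, C=0, E=0, Expression 1 = 1 but Expression 2 = 0.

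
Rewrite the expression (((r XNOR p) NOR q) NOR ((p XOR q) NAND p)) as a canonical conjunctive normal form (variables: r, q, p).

(r OR q OR p) AND (r OR q OR NOT p) AND (r OR NOT q OR p) AND (r OR NOT q OR NOT p) AND (NOT r OR q OR p) AND (NOT r OR NOT q OR p) AND (NOT r OR NOT q OR NOT p)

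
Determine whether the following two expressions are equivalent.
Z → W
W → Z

No, Converse is not equivalent to original (counterexample: W=0, Z=1)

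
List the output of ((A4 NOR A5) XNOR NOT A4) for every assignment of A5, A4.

A5 | A4 | Output
----------------
0 | 0 | 1
0 | 1 | 1
1 | 0 | 0
1 | 1 | 1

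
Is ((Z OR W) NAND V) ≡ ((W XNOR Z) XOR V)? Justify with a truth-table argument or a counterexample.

No. Counterexample: with V=0, Z=0, W=1, Expression 1 = 1 but Expression 2 = 0.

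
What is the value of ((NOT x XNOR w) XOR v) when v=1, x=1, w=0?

Substituting: ((NOT 1 XNOR 0) XOR 1)
= 0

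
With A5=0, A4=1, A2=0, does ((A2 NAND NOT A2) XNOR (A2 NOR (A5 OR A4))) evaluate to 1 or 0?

Substituting: ((0 NAND NOT 0) XNOR (0 NOR (0 OR 1)))
= 0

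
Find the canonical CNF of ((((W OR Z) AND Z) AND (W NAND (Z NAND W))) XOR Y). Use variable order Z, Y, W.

(Z OR Y OR W) AND (Z OR Y OR NOT W) AND (NOT Z OR NOT Y OR W) AND (NOT Z OR NOT Y OR NOT W)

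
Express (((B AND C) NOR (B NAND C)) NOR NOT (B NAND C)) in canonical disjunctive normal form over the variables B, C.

(NOT B AND NOT C) OR (NOT B AND C) OR (B AND NOT C)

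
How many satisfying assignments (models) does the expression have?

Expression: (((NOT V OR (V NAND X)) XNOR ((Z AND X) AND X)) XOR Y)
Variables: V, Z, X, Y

Satisfying assignments: (0,0,0,1), (0,0,1,1), (0,1,0,1), (0,1,1,0), (1,0,0,1), (1,0,1,0), (1,1,0,1), (1,1,1,1)
Count: 8 out of 16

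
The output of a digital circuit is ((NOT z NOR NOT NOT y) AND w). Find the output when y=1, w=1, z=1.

Substituting: ((NOT 1 NOR NOT NOT 1) AND 1)
= 0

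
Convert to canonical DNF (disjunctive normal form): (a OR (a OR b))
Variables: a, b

(NOT a AND b) OR (a AND NOT b) OR (a AND b)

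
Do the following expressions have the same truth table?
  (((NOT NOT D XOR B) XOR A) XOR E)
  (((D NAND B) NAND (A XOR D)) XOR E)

No. Counterexample: with B=0, D=0, A=0, E=0, Expression 1 = 0 but Expression 2 = 1.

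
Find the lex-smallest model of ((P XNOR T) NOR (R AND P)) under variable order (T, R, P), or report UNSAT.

T=0, R=0, P=1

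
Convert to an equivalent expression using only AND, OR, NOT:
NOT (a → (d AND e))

a AND NOT (d AND e)
(Negated implication: NOT(A → B) = A AND NOT B)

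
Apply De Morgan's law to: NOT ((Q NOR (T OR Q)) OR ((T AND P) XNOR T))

NOT (Q NOR (T OR Q)) AND NOT ((T AND P) XNOR T)
De Morgan's: NOT(OR of terms) = AND of negations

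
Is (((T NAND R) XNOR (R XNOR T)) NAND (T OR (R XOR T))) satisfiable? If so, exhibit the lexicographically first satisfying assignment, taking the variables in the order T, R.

T=0, R=0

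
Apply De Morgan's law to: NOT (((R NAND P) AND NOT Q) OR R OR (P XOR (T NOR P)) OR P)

NOT ((R NAND P) AND NOT Q) AND NOT R AND NOT (P XOR (T NOR P)) AND NOT P
De Morgan's: NOT(OR of terms) = AND of negations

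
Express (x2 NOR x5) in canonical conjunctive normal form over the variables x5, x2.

(x5 OR NOT x2) AND (NOT x5 OR x2) AND (NOT x5 OR NOT x2)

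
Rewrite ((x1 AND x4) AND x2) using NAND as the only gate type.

((((x1 NAND x4) NAND (x1 NAND x4)) NAND x2) NAND (((x1 NAND x4) NAND (x1 NAND x4)) NAND x2))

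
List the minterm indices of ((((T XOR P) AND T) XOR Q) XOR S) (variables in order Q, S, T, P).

Σm(2, 4, 5, 7, 8, 9, 11, 14) = (NOT Q AND NOT S AND T AND NOT P) OR (NOT Q AND S AND NOT T AND NOT P) OR (NOT Q AND S AND NOT T AND P) OR (NOT Q AND S AND T AND P) OR (Q AND NOT S AND NOT T AND NOT P) OR (Q AND NOT S AND NOT T AND P) OR (Q AND NOT S AND T AND P) OR (Q AND S AND T AND NOT P)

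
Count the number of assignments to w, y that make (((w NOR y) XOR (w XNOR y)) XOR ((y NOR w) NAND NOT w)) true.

Satisfying assignments: (0,1), (1,0)
Count: 2 out of 4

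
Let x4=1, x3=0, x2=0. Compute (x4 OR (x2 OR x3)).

Substituting: (1 OR (0 OR 0))
= 1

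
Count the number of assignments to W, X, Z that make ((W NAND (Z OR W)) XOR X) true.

Satisfying assignments: (0,0,0), (0,0,1), (1,1,0), (1,1,1)
Count: 4 out of 8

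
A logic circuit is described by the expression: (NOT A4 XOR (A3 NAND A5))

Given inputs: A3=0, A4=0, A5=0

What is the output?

Substituting: (NOT 0 XOR (0 NAND 0))
= 0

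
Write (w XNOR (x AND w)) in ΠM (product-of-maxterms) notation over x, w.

ΠM(1) = (x OR NOT w)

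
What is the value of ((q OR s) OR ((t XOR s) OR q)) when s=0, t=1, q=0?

Substituting: ((0 OR 0) OR ((1 XOR 0) OR 0))
= 1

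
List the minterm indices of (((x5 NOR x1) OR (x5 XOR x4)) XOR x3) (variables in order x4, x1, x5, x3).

Σm(0, 2, 5, 6, 8, 11, 12, 15) = (NOT x4 AND NOT x1 AND NOT x5 AND NOT x3) OR (NOT x4 AND NOT x1 AND x5 AND NOT x3) OR (NOT x4 AND x1 AND NOT x5 AND x3) OR (NOT x4 AND x1 AND x5 AND NOT x3) OR (x4 AND NOT x1 AND NOT x5 AND NOT x3) OR (x4 AND NOT x1 AND x5 AND x3) OR (x4 AND x1 AND NOT x5 AND NOT x3) OR (x4 AND x1 AND x5 AND x3)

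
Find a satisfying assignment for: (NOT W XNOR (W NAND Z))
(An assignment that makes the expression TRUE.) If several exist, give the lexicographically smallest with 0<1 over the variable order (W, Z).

W=0, Z=0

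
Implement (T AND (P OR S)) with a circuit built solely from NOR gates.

((T NOR T) NOR (((P NOR S) NOR (P NOR S)) NOR ((P NOR S) NOR (P NOR S))))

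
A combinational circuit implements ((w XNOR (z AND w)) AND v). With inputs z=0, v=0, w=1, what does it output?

Substituting: ((1 XNOR (0 AND 1)) AND 0)
= 0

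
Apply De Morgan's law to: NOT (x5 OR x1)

NOT x5 AND NOT x1
De Morgan's: NOT(OR of terms) = AND of negations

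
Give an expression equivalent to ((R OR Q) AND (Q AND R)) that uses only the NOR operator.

((((R NOR Q) NOR (R NOR Q)) NOR ((R NOR Q) NOR (R NOR Q))) NOR (((Q NOR Q) NOR (R NOR R)) NOR ((Q NOR Q) NOR (R NOR R))))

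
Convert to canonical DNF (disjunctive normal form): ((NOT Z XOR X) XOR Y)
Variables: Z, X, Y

(NOT Z AND NOT X AND NOT Y) OR (NOT Z AND X AND Y) OR (Z AND NOT X AND Y) OR (Z AND X AND NOT Y)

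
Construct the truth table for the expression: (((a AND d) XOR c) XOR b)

c | a | d | b | Output
----------------------
0 | 0 | 0 | 0 | 0
0 | 0 | 0 | 1 | 1
0 | 0 | 1 | 0 | 0
0 | 0 | 1 | 1 | 1
0 | 1 | 0 | 0 | 0
0 | 1 | 0 | 1 | 1
0 | 1 | 1 | 0 | 1
0 | 1 | 1 | 1 | 0
1 | 0 | 0 | 0 | 1
1 | 0 | 0 | 1 | 0
1 | 0 | 1 | 0 | 1
1 | 0 | 1 | 1 | 0
1 | 1 | 0 | 0 | 1
1 | 1 | 0 | 1 | 0
1 | 1 | 1 | 0 | 0
1 | 1 | 1 | 1 | 1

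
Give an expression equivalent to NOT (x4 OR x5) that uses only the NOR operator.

(((x4 NOR x5) NOR (x4 NOR x5)) NOR ((x4 NOR x5) NOR (x4 NOR x5)))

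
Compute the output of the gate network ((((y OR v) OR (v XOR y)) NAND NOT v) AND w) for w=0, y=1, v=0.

Substituting: ((((1 OR 0) OR (0 XOR 1)) NAND NOT 0) AND 0)
= 0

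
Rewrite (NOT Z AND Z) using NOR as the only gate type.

(((Z NOR Z) NOR (Z NOR Z)) NOR (Z NOR Z))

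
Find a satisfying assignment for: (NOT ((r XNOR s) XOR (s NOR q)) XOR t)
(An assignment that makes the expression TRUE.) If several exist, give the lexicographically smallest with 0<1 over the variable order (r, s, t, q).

r=0, s=0, t=0, q=0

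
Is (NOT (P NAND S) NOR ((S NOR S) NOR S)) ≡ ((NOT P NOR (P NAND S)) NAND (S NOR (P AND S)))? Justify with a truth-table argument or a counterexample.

No. Counterexample: with P=1, S=1, Expression 1 = 0 but Expression 2 = 1.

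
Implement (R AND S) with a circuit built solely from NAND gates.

((R NAND S) NAND (R NAND S))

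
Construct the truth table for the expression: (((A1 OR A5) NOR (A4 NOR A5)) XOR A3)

A5 | A4 | A3 | A1 | Output
--------------------------
0 | 0 | 0 | 0 | 0
0 | 0 | 0 | 1 | 0
0 | 0 | 1 | 0 | 1
0 | 0 | 1 | 1 | 1
0 | 1 | 0 | 0 | 1
0 | 1 | 0 | 1 | 0
0 | 1 | 1 | 0 | 0
0 | 1 | 1 | 1 | 1
1 | 0 | 0 | 0 | 0
1 | 0 | 0 | 1 | 0
1 | 0 | 1 | 0 | 1
1 | 0 | 1 | 1 | 1
1 | 1 | 0 | 0 | 0
1 | 1 | 0 | 1 | 0
1 | 1 | 1 | 0 | 1
1 | 1 | 1 | 1 | 1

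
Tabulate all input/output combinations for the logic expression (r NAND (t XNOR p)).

t | r | p | Output
------------------
0 | 0 | 0 | 1
0 | 0 | 1 | 1
0 | 1 | 0 | 0
0 | 1 | 1 | 1
1 | 0 | 0 | 1
1 | 0 | 1 | 1
1 | 1 | 0 | 1
1 | 1 | 1 | 0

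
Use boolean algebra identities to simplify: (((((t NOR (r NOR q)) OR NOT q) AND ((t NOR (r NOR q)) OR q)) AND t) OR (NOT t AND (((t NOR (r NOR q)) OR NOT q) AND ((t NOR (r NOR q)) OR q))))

By distribution ((E AND v) OR (E AND NOT v) = E) then distribution ((E OR v) AND (E OR NOT v) = E):
= (t NOR (r NOR q))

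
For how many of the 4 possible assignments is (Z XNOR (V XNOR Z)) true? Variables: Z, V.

Satisfying assignments: (0,1), (1,1)
Count: 2 out of 4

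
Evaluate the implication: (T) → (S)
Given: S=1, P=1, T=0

Antecedent (T) = 0; consequent (S) = 1.
0 → 1 = 1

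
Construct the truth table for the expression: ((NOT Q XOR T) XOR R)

Q | T | R | Output
------------------
0 | 0 | 0 | 1
0 | 0 | 1 | 0
0 | 1 | 0 | 0
0 | 1 | 1 | 1
1 | 0 | 0 | 0
1 | 0 | 1 | 1
1 | 1 | 0 | 1
1 | 1 | 1 | 0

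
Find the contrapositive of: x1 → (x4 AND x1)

Contrapositive: NOT (x4 AND x1) → NOT x1
Note: A statement and its contrapositive are logically equivalent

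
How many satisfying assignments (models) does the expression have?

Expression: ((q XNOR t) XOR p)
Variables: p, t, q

Satisfying assignments: (0,0,0), (0,1,1), (1,0,1), (1,1,0)
Count: 4 out of 8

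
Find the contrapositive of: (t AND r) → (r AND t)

Contrapositive: NOT (r AND t) → NOT (t AND r)
Note: A statement and its contrapositive are logically equivalent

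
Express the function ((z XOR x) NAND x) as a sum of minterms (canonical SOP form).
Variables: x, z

Σm(0, 1, 3) = (NOT x AND NOT z) OR (NOT x AND z) OR (x AND z)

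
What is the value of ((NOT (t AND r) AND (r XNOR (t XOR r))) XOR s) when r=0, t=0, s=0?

Substituting: ((NOT (0 AND 0) AND (0 XNOR (0 XOR 0))) XOR 0)
= 1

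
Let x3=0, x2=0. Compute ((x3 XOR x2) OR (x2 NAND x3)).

Substituting: ((0 XOR 0) OR (0 NAND 0))
= 1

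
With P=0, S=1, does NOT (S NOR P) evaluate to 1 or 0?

Substituting: NOT (1 NOR 0)
= 1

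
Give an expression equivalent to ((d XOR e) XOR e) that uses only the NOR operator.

((((((((d NOR e) NOR (d NOR e)) NOR ((d NOR e) NOR (d NOR e))) NOR ((((d NOR d) NOR (e NOR e)) NOR ((d NOR d) NOR (e NOR e))) NOR (((d NOR d) NOR (e NOR e)) NOR ((d NOR d) NOR (e NOR e))))) NOR e) NOR (((((d NOR e) NOR (d NOR e)) NOR ((d NOR e) NOR (d NOR e))) NOR ((((d NOR d) NOR (e NOR e)) NOR ((d NOR d) NOR (e NOR e))) NOR (((d NOR d) NOR (e NOR e)) NOR ((d NOR d) NOR (e NOR e))))) NOR e)) NOR ((((((d NOR e) NOR (d NOR e)) NOR ((d NOR e) NOR (d NOR e))) NOR ((((d NOR d) NOR (e NOR e)) NOR ((d NOR d) NOR (e NOR e))) NOR (((d NOR d) NOR (e NOR e)) NOR ((d NOR d) NOR (e NOR e))))) NOR e) NOR (((((d NOR e) NOR (d NOR e)) NOR ((d NOR e) NOR (d NOR e))) NOR ((((d NOR d) NOR (e NOR e)) NOR ((d NOR d) NOR (e NOR e))) NOR (((d NOR d) NOR (e NOR e)) NOR ((d NOR d) NOR (e NOR e))))) NOR e))) NOR ((((((((d NOR e) NOR (d NOR e)) NOR ((d NOR e) NOR (d NOR e))) NOR ((((d NOR d) NOR (e NOR e)) NOR ((d NOR d) NOR (e NOR e))) NOR (((d NOR d) NOR (e NOR e)) NOR ((d NOR d) NOR (e NOR e))))) NOR ((((d NOR e) NOR (d NOR e)) NOR ((d NOR e) NOR (d NOR e))) NOR ((((d NOR d) NOR (e NOR e)) NOR ((d NOR d) NOR (e NOR e))) NOR (((d NOR d) NOR (e NOR e)) NOR ((d NOR d) NOR (e NOR e)))))) NOR (e NOR e)) NOR ((((((d NOR e) NOR (d NOR e)) NOR ((d NOR e) NOR (d NOR e))) NOR ((((d NOR d) NOR (e NOR e)) NOR ((d NOR d) NOR (e NOR e))) NOR (((d NOR d) NOR (e NOR e)) NOR ((d NOR d) NOR (e NOR e))))) NOR ((((d NOR e) NOR (d NOR e)) NOR ((d NOR e) NOR (d NOR e))) NOR ((((d NOR d) NOR (e NOR e)) NOR ((d NOR d) NOR (e NOR e))) NOR (((d NOR d) NOR (e NOR e)) NOR ((d NOR d) NOR (e NOR e)))))) NOR (e NOR e))) NOR (((((((d NOR e) NOR (d NOR e)) NOR ((d NOR e) NOR (d NOR e))) NOR ((((d NOR d) NOR (e NOR e)) NOR ((d NOR d) NOR (e NOR e))) NOR (((d NOR d) NOR (e NOR e)) NOR ((d NOR d) NOR (e NOR e))))) NOR ((((d NOR e) NOR (d NOR e)) NOR ((d NOR e) NOR (d NOR e))) NOR ((((d NOR d) NOR (e NOR e)) NOR ((d NOR d) NOR (e NOR e))) NOR (((d NOR d) NOR (e NOR e)) NOR ((d NOR d) NOR (e NOR e)))))) NOR (e NOR e)) NOR ((((((d NOR e) NOR (d NOR e)) NOR ((d NOR e) NOR (d NOR e))) NOR ((((d NOR d) NOR (e NOR e)) NOR ((d NOR d) NOR (e NOR e))) NOR (((d NOR d) NOR (e NOR e)) NOR ((d NOR d) NOR (e NOR e))))) NOR ((((d NOR e) NOR (d NOR e)) NOR ((d NOR e) NOR (d NOR e))) NOR ((((d NOR d) NOR (e NOR e)) NOR ((d NOR d) NOR (e NOR e))) NOR (((d NOR d) NOR (e NOR e)) NOR ((d NOR d) NOR (e NOR e)))))) NOR (e NOR e)))))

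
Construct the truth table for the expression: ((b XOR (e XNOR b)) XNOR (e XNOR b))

b | e | Output
--------------
0 | 0 | 1
0 | 1 | 1
1 | 0 | 0
1 | 1 | 0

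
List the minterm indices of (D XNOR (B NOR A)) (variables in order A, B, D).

Σm(1, 2, 4, 6) = (NOT A AND NOT B AND D) OR (NOT A AND B AND NOT D) OR (A AND NOT B AND NOT D) OR (A AND B AND NOT D)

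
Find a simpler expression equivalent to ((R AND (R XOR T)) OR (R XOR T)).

By absorption (E OR (E AND v) = E):
= (R XOR T)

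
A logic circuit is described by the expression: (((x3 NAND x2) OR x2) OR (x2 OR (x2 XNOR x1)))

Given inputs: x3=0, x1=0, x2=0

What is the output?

Substituting: (((0 NAND 0) OR 0) OR (0 OR (0 XNOR 0)))
= 1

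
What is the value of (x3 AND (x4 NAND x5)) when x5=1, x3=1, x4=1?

Substituting: (1 AND (1 NAND 1))
= 0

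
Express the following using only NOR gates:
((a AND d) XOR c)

((((((a NOR a) NOR (d NOR d)) NOR c) NOR (((a NOR a) NOR (d NOR d)) NOR c)) NOR ((((a NOR a) NOR (d NOR d)) NOR c) NOR (((a NOR a) NOR (d NOR d)) NOR c))) NOR ((((((a NOR a) NOR (d NOR d)) NOR ((a NOR a) NOR (d NOR d))) NOR (c NOR c)) NOR ((((a NOR a) NOR (d NOR d)) NOR ((a NOR a) NOR (d NOR d))) NOR (c NOR c))) NOR (((((a NOR a) NOR (d NOR d)) NOR ((a NOR a) NOR (d NOR d))) NOR (c NOR c)) NOR ((((a NOR a) NOR (d NOR d)) NOR ((a NOR a) NOR (d NOR d))) NOR (c NOR c)))))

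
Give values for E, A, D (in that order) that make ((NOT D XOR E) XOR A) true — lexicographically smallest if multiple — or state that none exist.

E=0, A=0, D=0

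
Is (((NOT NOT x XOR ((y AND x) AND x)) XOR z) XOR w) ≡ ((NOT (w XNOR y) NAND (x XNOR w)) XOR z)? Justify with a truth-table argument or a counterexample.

No. Counterexample: with x=0, z=0, y=0, w=0, Expression 1 = 0 but Expression 2 = 1.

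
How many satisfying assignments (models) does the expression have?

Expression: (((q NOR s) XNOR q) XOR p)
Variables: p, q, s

Satisfying assignments: (0,0,1), (1,0,0), (1,1,0), (1,1,1)
Count: 4 out of 8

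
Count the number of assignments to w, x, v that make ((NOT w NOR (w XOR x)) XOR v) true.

Satisfying assignments: (0,0,1), (0,1,1), (1,0,1), (1,1,0)
Count: 4 out of 8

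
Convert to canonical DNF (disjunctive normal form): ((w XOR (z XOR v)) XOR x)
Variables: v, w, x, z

(NOT v AND NOT w AND NOT x AND z) OR (NOT v AND NOT w AND x AND NOT z) OR (NOT v AND w AND NOT x AND NOT z) OR (NOT v AND w AND x AND z) OR (v AND NOT w AND NOT x AND NOT z) OR (v AND NOT w AND x AND z) OR (v AND w AND NOT x AND z) OR (v AND w AND x AND NOT z)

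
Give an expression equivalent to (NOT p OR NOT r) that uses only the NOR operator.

(((p NOR p) NOR (r NOR r)) NOR ((p NOR p) NOR (r NOR r)))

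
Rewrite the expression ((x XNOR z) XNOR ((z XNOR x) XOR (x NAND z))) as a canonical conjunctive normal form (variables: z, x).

(z OR x) AND (z OR NOT x) AND (NOT z OR x)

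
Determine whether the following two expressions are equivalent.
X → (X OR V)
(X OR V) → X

No, Converse is not equivalent to original (counterexample: V=1, X=0)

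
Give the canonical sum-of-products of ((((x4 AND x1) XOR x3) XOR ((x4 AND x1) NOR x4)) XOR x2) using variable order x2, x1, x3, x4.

Σm(0, 3, 4, 5, 9, 10, 14, 15) = (NOT x2 AND NOT x1 AND NOT x3 AND NOT x4) OR (NOT x2 AND NOT x1 AND x3 AND x4) OR (NOT x2 AND x1 AND NOT x3 AND NOT x4) OR (NOT x2 AND x1 AND NOT x3 AND x4) OR (x2 AND NOT x1 AND NOT x3 AND x4) OR (x2 AND NOT x1 AND x3 AND NOT x4) OR (x2 AND x1 AND x3 AND NOT x4) OR (x2 AND x1 AND x3 AND x4)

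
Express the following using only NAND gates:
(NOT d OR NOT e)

(((d NAND d) NAND (d NAND d)) NAND ((e NAND e) NAND (e NAND e)))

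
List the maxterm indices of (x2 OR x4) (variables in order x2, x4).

ΠM(0) = (x2 OR x4)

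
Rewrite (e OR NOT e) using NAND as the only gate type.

((e NAND e) NAND ((e NAND e) NAND (e NAND e)))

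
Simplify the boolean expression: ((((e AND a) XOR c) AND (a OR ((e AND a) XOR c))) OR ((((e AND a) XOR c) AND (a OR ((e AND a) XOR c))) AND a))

By absorption (E OR (E AND v) = E) then absorption (E AND (E OR v) = E):
= ((e AND a) XOR c)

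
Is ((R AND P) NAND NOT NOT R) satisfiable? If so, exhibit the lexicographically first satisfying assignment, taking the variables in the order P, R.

P=0, R=0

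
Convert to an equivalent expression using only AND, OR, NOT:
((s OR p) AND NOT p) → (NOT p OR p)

NOT ((s OR p) AND NOT p) OR (NOT p OR p)
(Implication elimination: A → B = NOT A OR B)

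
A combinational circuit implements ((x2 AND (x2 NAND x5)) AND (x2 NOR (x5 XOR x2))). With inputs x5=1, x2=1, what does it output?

Substituting: ((1 AND (1 NAND 1)) AND (1 NOR (1 XOR 1)))
= 0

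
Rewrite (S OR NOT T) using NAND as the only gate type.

((S NAND S) NAND ((T NAND T) NAND (T NAND T)))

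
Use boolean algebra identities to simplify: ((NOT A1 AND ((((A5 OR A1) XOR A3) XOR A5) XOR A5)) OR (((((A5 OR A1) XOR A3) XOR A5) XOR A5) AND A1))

By distribution ((E AND v) OR (E AND NOT v) = E) then XOR self-cancellation ((E XOR v) XOR v = E):
= ((A5 OR A1) XOR A3)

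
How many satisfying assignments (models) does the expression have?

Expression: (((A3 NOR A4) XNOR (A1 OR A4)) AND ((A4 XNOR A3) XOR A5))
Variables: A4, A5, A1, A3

Satisfying assignments: (0,0,1,0), (0,1,0,1)
Count: 2 out of 16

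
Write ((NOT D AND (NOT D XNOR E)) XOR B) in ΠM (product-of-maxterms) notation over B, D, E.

ΠM(0, 2, 3, 5) = (B OR D OR E) AND (B OR NOT D OR E) AND (B OR NOT D OR NOT E) AND (NOT B OR D OR NOT E)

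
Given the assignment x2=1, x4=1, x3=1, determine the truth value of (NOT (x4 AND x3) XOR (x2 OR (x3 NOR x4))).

Substituting: (NOT (1 AND 1) XOR (1 OR (1 NOR 1)))
= 1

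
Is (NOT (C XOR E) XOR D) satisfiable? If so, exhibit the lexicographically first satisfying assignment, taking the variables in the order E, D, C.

E=0, D=0, C=0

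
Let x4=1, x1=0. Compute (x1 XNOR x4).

Substituting: (0 XNOR 1)
= 0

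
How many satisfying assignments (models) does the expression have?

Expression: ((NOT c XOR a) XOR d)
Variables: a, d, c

Satisfying assignments: (0,0,0), (0,1,1), (1,0,1), (1,1,0)
Count: 4 out of 8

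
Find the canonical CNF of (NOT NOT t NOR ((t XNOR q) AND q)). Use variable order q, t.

(q OR NOT t) AND (NOT q OR NOT t)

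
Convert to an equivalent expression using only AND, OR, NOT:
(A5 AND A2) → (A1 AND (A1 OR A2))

NOT (A5 AND A2) OR (A1 AND (A1 OR A2))
(Implication elimination: A → B = NOT A OR B)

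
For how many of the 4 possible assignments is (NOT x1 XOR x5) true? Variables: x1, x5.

Satisfying assignments: (0,0), (1,1)
Count: 2 out of 4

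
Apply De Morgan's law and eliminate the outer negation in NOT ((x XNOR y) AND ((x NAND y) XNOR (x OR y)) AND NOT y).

NOT (x XNOR y) OR NOT ((x NAND y) XNOR (x OR y)) OR y
De Morgan's: NOT(AND of terms) = OR of negations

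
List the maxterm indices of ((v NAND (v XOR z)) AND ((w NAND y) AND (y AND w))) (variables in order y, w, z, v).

ΠM(0, 1, 2, 3, 4, 5, 6, 7, 8, 9, 10, 11, 12, 13, 14, 15) = (y OR w OR z OR v) AND (y OR w OR z OR NOT v) AND (y OR w OR NOT z OR v) AND (y OR w OR NOT z OR NOT v) AND (y OR NOT w OR z OR v) AND (y OR NOT w OR z OR NOT v) AND (y OR NOT w OR NOT z OR v) AND (y OR NOT w OR NOT z OR NOT v) AND (NOT y OR w OR z OR v) AND (NOT y OR w OR z OR NOT v) AND (NOT y OR w OR NOT z OR v) AND (NOT y OR w OR NOT z OR NOT v) AND (NOT y OR NOT w OR z OR v) AND (NOT y OR NOT w OR z OR NOT v) AND (NOT y OR NOT w OR NOT z OR v) AND (NOT y OR NOT w OR NOT z OR NOT v)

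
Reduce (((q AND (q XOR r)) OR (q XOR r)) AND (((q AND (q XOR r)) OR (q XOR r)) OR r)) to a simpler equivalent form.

By absorption (E AND (E OR v) = E) then absorption (E OR (E AND v) = E):
= (q XOR r)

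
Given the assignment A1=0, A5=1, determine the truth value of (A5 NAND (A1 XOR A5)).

Substituting: (1 NAND (0 XOR 1))
= 0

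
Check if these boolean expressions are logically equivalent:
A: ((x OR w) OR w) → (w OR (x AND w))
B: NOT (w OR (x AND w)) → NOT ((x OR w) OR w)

Yes, Contrapositive is always equivalent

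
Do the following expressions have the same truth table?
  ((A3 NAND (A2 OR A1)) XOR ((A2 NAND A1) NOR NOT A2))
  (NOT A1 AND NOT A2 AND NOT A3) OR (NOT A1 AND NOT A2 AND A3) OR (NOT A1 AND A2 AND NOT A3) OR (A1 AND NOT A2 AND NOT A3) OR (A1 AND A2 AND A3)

Yes, they are equivalent — the two output columns agree on all 8 assignments:
A1 | A2 | A3 | Expression 1 | Expression 2
------------------------------------------
0 | 0 | 0 | 1 | 1
0 | 0 | 1 | 1 | 1
0 | 1 | 0 | 1 | 1
0 | 1 | 1 | 0 | 0
1 | 0 | 0 | 1 | 1
1 | 0 | 1 | 0 | 0
1 | 1 | 0 | 0 | 0
1 | 1 | 1 | 1 | 1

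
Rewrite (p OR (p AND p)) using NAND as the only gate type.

((p NAND p) NAND (((p NAND p) NAND (p NAND p)) NAND ((p NAND p) NAND (p NAND p))))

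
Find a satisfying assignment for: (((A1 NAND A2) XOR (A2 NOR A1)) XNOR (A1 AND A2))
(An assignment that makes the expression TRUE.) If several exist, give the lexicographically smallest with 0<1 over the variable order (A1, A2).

A1=0, A2=0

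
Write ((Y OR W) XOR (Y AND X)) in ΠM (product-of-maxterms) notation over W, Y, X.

ΠM(0, 1, 3, 7) = (W OR Y OR X) AND (W OR Y OR NOT X) AND (W OR NOT Y OR NOT X) AND (NOT W OR NOT Y OR NOT X)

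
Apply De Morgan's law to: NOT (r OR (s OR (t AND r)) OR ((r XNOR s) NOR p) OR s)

NOT r AND NOT (s OR (t AND r)) AND NOT ((r XNOR s) NOR p) AND NOT s
De Morgan's: NOT(OR of terms) = AND of negations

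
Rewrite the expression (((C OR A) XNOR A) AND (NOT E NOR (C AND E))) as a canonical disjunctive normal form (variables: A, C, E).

(NOT A AND NOT C AND E) OR (A AND NOT C AND E)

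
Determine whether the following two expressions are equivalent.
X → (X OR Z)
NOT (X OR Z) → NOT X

Yes, Contrapositive is always equivalent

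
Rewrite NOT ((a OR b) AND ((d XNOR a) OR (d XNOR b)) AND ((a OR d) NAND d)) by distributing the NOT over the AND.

NOT (a OR b) OR NOT ((d XNOR a) OR (d XNOR b)) OR NOT ((a OR d) NAND d)
De Morgan's: NOT(AND of terms) = OR of negations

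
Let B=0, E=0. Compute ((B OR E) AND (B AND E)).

Substituting: ((0 OR 0) AND (0 AND 0))
= 0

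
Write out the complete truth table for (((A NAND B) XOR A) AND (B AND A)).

A | B | Output
--------------
0 | 0 | 0
0 | 1 | 0
1 | 0 | 0
1 | 1 | 1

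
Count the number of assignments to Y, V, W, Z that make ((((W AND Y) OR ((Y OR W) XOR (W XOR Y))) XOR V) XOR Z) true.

Satisfying assignments: (0,0,0,1), (0,0,1,1), (0,1,0,0), (0,1,1,0), (1,0,0,1), (1,0,1,0), (1,1,0,0), (1,1,1,1)
Count: 8 out of 16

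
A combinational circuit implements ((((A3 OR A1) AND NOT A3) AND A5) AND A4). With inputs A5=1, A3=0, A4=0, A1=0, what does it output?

Substituting: ((((0 OR 0) AND NOT 0) AND 1) AND 0)
= 0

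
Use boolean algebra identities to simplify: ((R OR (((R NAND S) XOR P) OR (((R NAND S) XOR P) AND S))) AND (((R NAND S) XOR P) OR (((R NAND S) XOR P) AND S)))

By absorption (E AND (E OR v) = E) then absorption (E OR (E AND v) = E):
= ((R NAND S) XOR P)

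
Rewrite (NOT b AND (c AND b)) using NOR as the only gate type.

(((b NOR b) NOR (b NOR b)) NOR (((c NOR c) NOR (b NOR b)) NOR ((c NOR c) NOR (b NOR b))))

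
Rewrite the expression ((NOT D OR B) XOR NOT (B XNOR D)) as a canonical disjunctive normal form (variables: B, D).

(NOT B AND NOT D) OR (NOT B AND D) OR (B AND D)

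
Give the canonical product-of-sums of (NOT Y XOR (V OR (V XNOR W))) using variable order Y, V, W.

ΠM(0, 2, 3, 5) = (Y OR V OR W) AND (Y OR NOT V OR W) AND (Y OR NOT V OR NOT W) AND (NOT Y OR V OR NOT W)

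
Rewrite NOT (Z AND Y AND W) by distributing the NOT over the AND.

NOT Z OR NOT Y OR NOT W
De Morgan's: NOT(AND of terms) = OR of negations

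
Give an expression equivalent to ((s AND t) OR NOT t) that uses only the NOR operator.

((((s NOR s) NOR (t NOR t)) NOR (t NOR t)) NOR (((s NOR s) NOR (t NOR t)) NOR (t NOR t)))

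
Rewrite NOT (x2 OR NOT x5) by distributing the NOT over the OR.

NOT x2 AND x5
De Morgan's: NOT(OR of terms) = AND of negations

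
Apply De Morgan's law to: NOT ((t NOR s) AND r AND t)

NOT (t NOR s) OR NOT r OR NOT t
De Morgan's: NOT(AND of terms) = OR of negations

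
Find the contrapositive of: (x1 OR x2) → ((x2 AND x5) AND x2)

Contrapositive: NOT ((x2 AND x5) AND x2) → NOT (x1 OR x2)
Note: A statement and its contrapositive are logically equivalent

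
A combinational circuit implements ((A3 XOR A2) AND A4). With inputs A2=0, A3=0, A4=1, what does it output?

Substituting: ((0 XOR 0) AND 1)
= 0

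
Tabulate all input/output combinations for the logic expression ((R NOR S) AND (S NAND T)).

T | R | S | Output
------------------
0 | 0 | 0 | 1
0 | 0 | 1 | 0
0 | 1 | 0 | 0
0 | 1 | 1 | 0
1 | 0 | 0 | 1
1 | 0 | 1 | 0
1 | 1 | 0 | 0
1 | 1 | 1 | 0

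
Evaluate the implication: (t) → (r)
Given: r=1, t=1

Antecedent (t) = 1; consequent (r) = 1.
1 → 1 = 1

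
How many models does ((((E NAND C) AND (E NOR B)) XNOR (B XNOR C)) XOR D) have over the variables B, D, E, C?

Satisfying assignments: (0,0,0,0), (0,0,1,1), (0,1,0,1), (0,1,1,0), (1,0,0,0), (1,0,1,0), (1,1,0,1), (1,1,1,1)
Count: 8 out of 16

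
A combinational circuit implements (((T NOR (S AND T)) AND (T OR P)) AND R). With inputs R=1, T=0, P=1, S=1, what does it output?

Substituting: (((0 NOR (1 AND 0)) AND (0 OR 1)) AND 1)
= 1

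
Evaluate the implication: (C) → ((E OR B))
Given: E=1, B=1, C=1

Antecedent (C) = 1; consequent ((E OR B)) = 1.
1 → 1 = 1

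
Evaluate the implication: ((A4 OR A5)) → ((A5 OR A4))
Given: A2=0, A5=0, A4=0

Antecedent ((A4 OR A5)) = 0; consequent ((A5 OR A4)) = 0.
0 → 0 = 1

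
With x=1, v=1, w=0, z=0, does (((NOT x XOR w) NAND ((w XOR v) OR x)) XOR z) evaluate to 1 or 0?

Substituting: (((NOT 1 XOR 0) NAND ((0 XOR 1) OR 1)) XOR 0)
= 1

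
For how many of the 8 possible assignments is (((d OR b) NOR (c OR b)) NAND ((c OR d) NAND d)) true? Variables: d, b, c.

Satisfying assignments: (0,0,1), (0,1,0), (0,1,1), (1,0,0), (1,0,1), (1,1,0), (1,1,1)
Count: 7 out of 8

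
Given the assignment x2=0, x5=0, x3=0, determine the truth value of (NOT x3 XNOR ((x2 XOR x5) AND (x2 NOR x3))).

Substituting: (NOT 0 XNOR ((0 XOR 0) AND (0 NOR 0)))
= 0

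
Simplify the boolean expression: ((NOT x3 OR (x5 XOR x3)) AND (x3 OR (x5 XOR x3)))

By distribution ((E OR v) AND (E OR NOT v) = E):
= (x5 XOR x3)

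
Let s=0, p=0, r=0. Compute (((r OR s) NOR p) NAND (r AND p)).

Substituting: (((0 OR 0) NOR 0) NAND (0 AND 0))
= 1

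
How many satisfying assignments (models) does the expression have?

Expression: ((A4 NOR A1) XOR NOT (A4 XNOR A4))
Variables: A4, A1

Satisfying assignments: (0,0)
Count: 1 out of 4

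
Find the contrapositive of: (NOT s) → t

Contrapositive: NOT t → s
Note: A statement and its contrapositive are logically equivalent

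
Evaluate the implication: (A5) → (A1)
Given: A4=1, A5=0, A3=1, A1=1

Antecedent (A5) = 0; consequent (A1) = 1.
0 → 1 = 1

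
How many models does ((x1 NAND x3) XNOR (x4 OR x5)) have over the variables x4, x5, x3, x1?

Satisfying assignments: (0,0,1,1), (0,1,0,0), (0,1,0,1), (0,1,1,0), (1,0,0,0), (1,0,0,1), (1,0,1,0), (1,1,0,0), (1,1,0,1), (1,1,1,0)
Count: 10 out of 16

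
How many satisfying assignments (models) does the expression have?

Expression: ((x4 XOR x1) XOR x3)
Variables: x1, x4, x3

Satisfying assignments: (0,0,1), (0,1,0), (1,0,0), (1,1,1)
Count: 4 out of 8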